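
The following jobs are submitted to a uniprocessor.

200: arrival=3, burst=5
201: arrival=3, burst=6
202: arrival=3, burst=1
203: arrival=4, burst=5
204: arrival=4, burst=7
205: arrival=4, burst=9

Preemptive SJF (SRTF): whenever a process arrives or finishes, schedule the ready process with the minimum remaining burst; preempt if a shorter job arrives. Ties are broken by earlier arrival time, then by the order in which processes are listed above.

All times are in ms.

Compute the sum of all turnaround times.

Gantt: | idle 0-3 | 202 3-4 | 200 4-9 | 203 9-14 | 201 14-20 | 204 20-27 | 205 27-36 |
Completion: 200=9  201=20  202=4  203=14  204=27  205=36
Turnaround = completion − arrival: 200=6, 201=17, 202=1, 203=10, 204=23, 205=32
Total turnaround = 6 + 17 + 1 + 10 + 23 + 32 = 89

89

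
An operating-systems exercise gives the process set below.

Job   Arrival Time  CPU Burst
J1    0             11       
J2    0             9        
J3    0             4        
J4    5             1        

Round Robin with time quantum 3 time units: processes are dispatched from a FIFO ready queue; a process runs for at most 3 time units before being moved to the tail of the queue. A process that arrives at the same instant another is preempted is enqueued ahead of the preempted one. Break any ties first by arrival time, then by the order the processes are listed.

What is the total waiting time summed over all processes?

48

Gantt: | J1 0-3 | J2 3-6 | J3 6-9 | J1 9-12 | J4 12-13 | J2 13-16 | J3 16-17 | J1 17-20 | J2 20-23 | J1 23-25 |
Completion: J1=25  J2=23  J3=17  J4=13
Turnaround (C−A): J1=25  J2=23  J3=17  J4=8
Waiting = turnaround − burst: J1=14, J2=14, J3=13, J4=7
Total waiting = 14 + 14 + 13 + 7 = 48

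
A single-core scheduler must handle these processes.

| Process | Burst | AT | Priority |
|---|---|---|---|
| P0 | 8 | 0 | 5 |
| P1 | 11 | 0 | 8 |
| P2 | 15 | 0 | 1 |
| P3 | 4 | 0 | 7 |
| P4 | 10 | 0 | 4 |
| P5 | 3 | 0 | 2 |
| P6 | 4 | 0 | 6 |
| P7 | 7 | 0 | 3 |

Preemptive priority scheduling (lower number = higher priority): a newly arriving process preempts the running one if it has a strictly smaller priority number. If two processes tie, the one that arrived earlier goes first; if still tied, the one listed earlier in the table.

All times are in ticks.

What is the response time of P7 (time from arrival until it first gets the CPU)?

Schedule: | P2 0-15 | P5 15-18 | P7 18-25 | P4 25-35 | P0 35-43 | P6 43-47 | P3 47-51 | P1 51-62 |
Completion: P0=43  P1=62  P2=15  P3=51  P4=35  P5=18  P6=47  P7=25
Turnaround (C−A): P0=43  P1=62  P2=15  P3=51  P4=35  P5=18  P6=47  P7=25
Response(P7) = first start − arrival = 18 − 0 = 18

18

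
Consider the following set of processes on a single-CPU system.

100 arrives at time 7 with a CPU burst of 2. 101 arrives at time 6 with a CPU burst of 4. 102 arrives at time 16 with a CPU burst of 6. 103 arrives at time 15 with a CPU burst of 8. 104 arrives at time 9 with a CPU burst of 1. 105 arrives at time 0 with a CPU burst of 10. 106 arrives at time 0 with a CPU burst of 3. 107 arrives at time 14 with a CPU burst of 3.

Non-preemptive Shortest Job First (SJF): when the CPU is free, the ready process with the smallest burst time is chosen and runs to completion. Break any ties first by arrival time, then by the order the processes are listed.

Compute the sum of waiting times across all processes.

Timeline: | 106 0-3 | 105 3-13 | 104 13-14 | 100 14-16 | 107 16-19 | 101 19-23 | 102 23-29 | 103 29-37 |
Completion: 100=16  101=23  102=29  103=37  104=14  105=13  106=3  107=19
Waiting = turnaround − burst: 100=7, 101=13, 102=7, 103=14, 104=4, 105=3, 106=0, 107=2
Total waiting = 7 + 13 + 7 + 14 + 4 + 3 + 0 + 2 = 50

50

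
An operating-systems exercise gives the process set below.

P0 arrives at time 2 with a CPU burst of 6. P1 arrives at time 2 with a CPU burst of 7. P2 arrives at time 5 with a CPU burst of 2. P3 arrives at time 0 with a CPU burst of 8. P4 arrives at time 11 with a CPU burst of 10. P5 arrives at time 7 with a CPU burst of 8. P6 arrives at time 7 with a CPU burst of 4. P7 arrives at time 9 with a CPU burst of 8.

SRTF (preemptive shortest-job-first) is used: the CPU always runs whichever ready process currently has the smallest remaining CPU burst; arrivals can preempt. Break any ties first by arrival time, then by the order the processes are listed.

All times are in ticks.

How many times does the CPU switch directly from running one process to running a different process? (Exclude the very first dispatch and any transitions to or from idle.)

Schedule: | P3 0-5 | P2 5-7 | P3 7-10 | P6 10-14 | P0 14-20 | P1 20-27 | P5 27-35 | P7 35-43 | P4 43-53 |
Completion: P0=20  P1=27  P2=7  P3=10  P4=53  P5=35  P6=14  P7=43

8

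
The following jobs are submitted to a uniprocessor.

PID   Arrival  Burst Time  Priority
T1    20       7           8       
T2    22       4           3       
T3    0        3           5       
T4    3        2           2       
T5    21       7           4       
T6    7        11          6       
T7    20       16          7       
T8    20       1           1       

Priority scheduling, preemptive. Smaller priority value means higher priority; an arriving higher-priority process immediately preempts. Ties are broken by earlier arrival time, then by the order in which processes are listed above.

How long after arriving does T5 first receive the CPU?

Gantt: | T3 0-3 | T4 3-5 | idle 5-7 | T6 7-18 | idle 18-20 | T8 20-21 | T5 21-22 | T2 22-26 | T5 26-32 | T7 32-48 | T1 48-55 |
Completion: T1=55  T2=26  T3=3  T4=5  T5=32  T6=18  T7=48  T8=21
Turnaround (C−A): T1=35  T2=4  T3=3  T4=2  T5=11  T6=11  T7=28  T8=1
Response(T5) = first start − arrival = 21 − 21 = 0

0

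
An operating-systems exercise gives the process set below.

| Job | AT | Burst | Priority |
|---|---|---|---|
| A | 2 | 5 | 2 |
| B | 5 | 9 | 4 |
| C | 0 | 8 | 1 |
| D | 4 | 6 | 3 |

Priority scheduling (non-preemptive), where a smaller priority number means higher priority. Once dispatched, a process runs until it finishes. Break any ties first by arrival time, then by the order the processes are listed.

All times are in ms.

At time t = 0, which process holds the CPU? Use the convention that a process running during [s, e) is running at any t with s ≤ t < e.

Gantt: | C 0-8 | A 8-13 | D 13-19 | B 19-28 |
Completion: A=13  B=28  C=8  D=19
Turnaround (C−A): A=11  B=23  C=8  D=15

C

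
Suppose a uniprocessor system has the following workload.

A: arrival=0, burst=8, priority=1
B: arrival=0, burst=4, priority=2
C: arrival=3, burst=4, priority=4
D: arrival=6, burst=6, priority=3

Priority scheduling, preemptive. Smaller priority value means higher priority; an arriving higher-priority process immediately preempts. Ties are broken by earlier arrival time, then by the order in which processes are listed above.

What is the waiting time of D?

Schedule: | A 0-8 | B 8-12 | D 12-18 | C 18-22 |
Completion: A=8  B=12  C=22  D=18
Turnaround (C−A): A=8  B=12  C=19  D=12
Waiting(D) = turnaround − burst = 12 − 6 = 6

6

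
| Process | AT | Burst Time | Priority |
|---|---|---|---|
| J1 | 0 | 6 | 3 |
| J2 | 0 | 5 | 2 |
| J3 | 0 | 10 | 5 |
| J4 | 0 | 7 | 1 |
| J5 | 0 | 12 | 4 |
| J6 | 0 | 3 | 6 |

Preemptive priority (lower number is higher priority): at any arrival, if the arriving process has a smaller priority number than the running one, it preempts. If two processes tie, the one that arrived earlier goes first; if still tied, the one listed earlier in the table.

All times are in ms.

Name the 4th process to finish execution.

Timeline: | J4 0-7 | J2 7-12 | J1 12-18 | J5 18-30 | J3 30-40 | J6 40-43 |
Completion: J1=18  J2=12  J3=40  J4=7  J5=30  J6=43
Finish order: J4 → J2 → J1 → J5 → J3 → J6

J5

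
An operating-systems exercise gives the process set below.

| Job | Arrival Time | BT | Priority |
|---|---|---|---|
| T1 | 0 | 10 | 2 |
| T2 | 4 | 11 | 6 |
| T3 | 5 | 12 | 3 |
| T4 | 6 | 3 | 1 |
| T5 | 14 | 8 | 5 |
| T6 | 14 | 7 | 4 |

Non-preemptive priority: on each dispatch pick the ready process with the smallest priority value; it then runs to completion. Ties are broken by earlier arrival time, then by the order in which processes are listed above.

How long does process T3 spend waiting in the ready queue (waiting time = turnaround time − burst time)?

Schedule: | T1 0-10 | T4 10-13 | T3 13-25 | T6 25-32 | T5 32-40 | T2 40-51 |
Completion: T1=10  T2=51  T3=25  T4=13  T5=40  T6=32
Waiting(T3) = turnaround − burst = 20 − 12 = 8

8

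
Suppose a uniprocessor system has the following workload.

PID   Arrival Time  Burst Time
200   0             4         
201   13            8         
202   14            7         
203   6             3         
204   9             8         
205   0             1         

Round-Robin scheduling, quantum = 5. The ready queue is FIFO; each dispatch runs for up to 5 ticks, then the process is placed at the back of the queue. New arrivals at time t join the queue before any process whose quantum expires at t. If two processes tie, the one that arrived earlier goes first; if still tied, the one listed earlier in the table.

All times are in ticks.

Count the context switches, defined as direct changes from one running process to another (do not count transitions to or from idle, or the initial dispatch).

Timeline: | 200 0-4 | 205 4-5 | idle 5-6 | 203 6-9 | 204 9-14 | 201 14-19 | 202 19-24 | 204 24-27 | 201 27-30 | 202 30-32 |
Completion: 200=4  201=30  202=32  203=9  204=27  205=5
Turnaround (C−A): 200=4  201=17  202=18  203=3  204=18  205=5

7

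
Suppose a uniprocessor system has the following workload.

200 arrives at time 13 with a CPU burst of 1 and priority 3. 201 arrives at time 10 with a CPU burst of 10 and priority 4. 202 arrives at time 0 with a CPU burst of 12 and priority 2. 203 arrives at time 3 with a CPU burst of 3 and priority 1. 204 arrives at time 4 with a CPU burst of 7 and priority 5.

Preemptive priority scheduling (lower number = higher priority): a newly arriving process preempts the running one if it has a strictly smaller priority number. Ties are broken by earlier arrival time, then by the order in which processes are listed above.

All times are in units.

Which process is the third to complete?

Timeline: | 202 0-3 | 203 3-6 | 202 6-15 | 200 15-16 | 201 16-26 | 204 26-33 |
Completion: 200=16  201=26  202=15  203=6  204=33
Turnaround (C−A): 200=3  201=16  202=15  203=3  204=29
Finish order: 203 → 202 → 200 → 201 → 204

200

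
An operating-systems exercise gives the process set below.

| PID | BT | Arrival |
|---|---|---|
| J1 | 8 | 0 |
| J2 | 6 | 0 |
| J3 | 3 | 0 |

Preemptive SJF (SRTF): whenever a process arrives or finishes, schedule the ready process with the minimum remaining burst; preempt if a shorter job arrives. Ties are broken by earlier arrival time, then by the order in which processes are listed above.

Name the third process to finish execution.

Gantt: | J3 0-3 | J2 3-9 | J1 9-17 |
Completion: J1=17  J2=9  J3=3
Turnaround (C−A): J1=17  J2=9  J3=3
Finish order: J3 → J2 → J1

J1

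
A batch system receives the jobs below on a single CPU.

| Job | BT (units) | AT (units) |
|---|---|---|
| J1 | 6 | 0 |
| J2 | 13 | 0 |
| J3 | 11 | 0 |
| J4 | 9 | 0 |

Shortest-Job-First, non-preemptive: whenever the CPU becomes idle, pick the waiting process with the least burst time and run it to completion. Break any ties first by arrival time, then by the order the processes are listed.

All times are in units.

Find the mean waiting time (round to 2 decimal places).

Schedule: | J1 0-6 | J4 6-15 | J3 15-26 | J2 26-39 |
Completion: J1=6  J2=39  J3=26  J4=15
Turnaround (C−A): J1=6  J2=39  J3=26  J4=15
Waiting times: J1=0, J2=26, J3=15, J4=6
Average waiting = (0+26+15+6) / 4 = 47/4 = 11.75

11.75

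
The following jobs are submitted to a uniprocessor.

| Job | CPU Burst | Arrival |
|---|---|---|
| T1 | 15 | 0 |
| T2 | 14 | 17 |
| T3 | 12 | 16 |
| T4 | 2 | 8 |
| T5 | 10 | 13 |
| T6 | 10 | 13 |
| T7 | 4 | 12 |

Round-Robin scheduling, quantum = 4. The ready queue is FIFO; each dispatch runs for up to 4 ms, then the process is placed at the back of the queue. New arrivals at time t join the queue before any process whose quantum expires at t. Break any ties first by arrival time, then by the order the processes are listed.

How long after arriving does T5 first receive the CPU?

Timeline: | T1 0-8 | T4 8-10 | T1 10-14 | T7 14-18 | T5 18-22 | T6 22-26 | T1 26-29 | T3 29-33 | T2 33-37 | T5 37-41 | T6 41-45 | T3 45-49 | T2 49-53 | T5 53-55 | T6 55-57 | T3 57-61 | T2 61-67 |
Completion: T1=29  T2=67  T3=61  T4=10  T5=55  T6=57  T7=18
Response(T5) = first start − arrival = 18 − 13 = 5

5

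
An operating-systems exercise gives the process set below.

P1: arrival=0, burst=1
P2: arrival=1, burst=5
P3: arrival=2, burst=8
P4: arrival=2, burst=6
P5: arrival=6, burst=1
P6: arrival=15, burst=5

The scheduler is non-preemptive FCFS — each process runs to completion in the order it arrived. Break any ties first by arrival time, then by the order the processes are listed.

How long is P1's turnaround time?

Gantt: | P1 0-1 | P2 1-6 | P3 6-14 | P4 14-20 | P5 20-21 | P6 21-26 |
Completion: P1=1  P2=6  P3=14  P4=20  P5=21  P6=26
Turnaround (C−A): P1=1  P2=5  P3=12  P4=18  P5=15  P6=11
Turnaround(P1) = completion − arrival = 1 − 0 = 1

1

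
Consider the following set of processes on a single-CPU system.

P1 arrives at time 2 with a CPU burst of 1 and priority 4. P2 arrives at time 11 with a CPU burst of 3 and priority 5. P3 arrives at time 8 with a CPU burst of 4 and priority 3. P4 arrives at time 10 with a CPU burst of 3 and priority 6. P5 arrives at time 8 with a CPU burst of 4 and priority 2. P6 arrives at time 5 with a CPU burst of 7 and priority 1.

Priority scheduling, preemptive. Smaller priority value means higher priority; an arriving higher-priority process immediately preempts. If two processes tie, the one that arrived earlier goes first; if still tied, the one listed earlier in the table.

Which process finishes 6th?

P4

Schedule: | idle 0-2 | P1 2-3 | idle 3-5 | P6 5-12 | P5 12-16 | P3 16-20 | P2 20-23 | P4 23-26 |
Completion: P1=3  P2=23  P3=20  P4=26  P5=16  P6=12
Turnaround (C−A): P1=1  P2=12  P3=12  P4=16  P5=8  P6=7
Finish order: P1 → P6 → P5 → P3 → P2 → P4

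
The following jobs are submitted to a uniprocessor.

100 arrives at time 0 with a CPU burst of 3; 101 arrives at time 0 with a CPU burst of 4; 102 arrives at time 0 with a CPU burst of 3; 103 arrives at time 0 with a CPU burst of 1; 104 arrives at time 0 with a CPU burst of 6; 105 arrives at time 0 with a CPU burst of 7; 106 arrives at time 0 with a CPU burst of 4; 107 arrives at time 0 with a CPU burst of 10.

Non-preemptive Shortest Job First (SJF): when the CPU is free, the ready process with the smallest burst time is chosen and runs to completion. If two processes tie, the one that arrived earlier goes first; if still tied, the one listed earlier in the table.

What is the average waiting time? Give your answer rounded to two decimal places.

10.88

Gantt: | 103 0-1 | 100 1-4 | 102 4-7 | 101 7-11 | 106 11-15 | 104 15-21 | 105 21-28 | 107 28-38 |
Completion: 100=4  101=11  102=7  103=1  104=21  105=28  106=15  107=38
Turnaround (C−A): 100=4  101=11  102=7  103=1  104=21  105=28  106=15  107=38
Waiting times: 100=1, 101=7, 102=4, 103=0, 104=15, 105=21, 106=11, 107=28
Average waiting = (1+7+4+0+15+21+11+28) / 8 = 87/8 = 10.88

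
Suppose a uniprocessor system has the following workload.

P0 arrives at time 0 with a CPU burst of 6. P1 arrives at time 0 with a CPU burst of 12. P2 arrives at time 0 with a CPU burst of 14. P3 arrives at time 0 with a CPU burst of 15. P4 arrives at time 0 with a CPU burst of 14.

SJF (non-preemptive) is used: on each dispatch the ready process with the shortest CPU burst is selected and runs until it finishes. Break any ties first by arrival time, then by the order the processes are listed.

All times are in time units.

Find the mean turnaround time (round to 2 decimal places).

Timeline: | P0 0-6 | P1 6-18 | P2 18-32 | P4 32-46 | P3 46-61 |
Completion: P0=6  P1=18  P2=32  P3=61  P4=46
Turnaround times: P0=6, P1=18, P2=32, P3=61, P4=46
Average turnaround = (6+18+32+61+46) / 5 = 163/5 = 32.60

32.60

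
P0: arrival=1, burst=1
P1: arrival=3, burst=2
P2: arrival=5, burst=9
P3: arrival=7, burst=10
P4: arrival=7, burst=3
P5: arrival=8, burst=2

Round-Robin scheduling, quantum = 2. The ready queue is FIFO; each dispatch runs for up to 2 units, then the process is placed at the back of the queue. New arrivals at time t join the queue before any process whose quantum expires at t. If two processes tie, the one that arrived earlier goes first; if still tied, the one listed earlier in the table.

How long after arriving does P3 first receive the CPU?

Gantt: | idle 0-1 | P0 1-2 | idle 2-3 | P1 3-5 | P2 5-7 | P3 7-9 | P4 9-11 | P2 11-13 | P5 13-15 | P3 15-17 | P4 17-18 | P2 18-20 | P3 20-22 | P2 22-24 | P3 24-26 | P2 26-27 | P3 27-29 |
Completion: P0=2  P1=5  P2=27  P3=29  P4=18  P5=15
Response(P3) = first start − arrival = 7 − 7 = 0

0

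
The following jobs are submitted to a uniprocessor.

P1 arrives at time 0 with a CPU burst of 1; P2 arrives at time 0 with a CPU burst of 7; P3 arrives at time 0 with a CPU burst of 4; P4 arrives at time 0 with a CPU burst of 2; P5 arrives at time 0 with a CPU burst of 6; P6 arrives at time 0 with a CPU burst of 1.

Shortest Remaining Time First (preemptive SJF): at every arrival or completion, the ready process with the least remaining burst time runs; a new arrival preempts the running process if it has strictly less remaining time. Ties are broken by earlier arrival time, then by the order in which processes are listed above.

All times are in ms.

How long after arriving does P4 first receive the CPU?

2

Timeline: | P1 0-1 | P6 1-2 | P4 2-4 | P3 4-8 | P5 8-14 | P2 14-21 |
Completion: P1=1  P2=21  P3=8  P4=4  P5=14  P6=2
Turnaround (C−A): P1=1  P2=21  P3=8  P4=4  P5=14  P6=2
Response(P4) = first start − arrival = 2 − 0 = 2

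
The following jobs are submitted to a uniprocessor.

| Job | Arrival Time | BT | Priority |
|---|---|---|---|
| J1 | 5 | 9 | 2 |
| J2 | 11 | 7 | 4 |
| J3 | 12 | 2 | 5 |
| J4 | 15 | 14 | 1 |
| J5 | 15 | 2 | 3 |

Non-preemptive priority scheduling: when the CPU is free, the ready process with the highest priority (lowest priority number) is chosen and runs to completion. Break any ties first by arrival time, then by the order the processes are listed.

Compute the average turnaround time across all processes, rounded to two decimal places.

17.60

Gantt: | idle 0-5 | J1 5-14 | J2 14-21 | J4 21-35 | J5 35-37 | J3 37-39 |
Completion: J1=14  J2=21  J3=39  J4=35  J5=37
Turnaround (C−A): J1=9  J2=10  J3=27  J4=20  J5=22
Turnaround times: J1=9, J2=10, J3=27, J4=20, J5=22
Average turnaround = (9+10+27+20+22) / 5 = 88/5 = 17.60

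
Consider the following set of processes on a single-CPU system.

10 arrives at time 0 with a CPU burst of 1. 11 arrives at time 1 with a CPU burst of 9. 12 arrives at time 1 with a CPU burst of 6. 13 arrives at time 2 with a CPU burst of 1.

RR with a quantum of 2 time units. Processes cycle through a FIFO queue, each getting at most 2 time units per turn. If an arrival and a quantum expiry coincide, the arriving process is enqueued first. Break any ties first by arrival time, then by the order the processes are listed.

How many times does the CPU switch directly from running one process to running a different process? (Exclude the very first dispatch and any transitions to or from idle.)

Timeline: | 10 0-1 | 11 1-3 | 12 3-5 | 13 5-6 | 11 6-8 | 12 8-10 | 11 10-12 | 12 12-14 | 11 14-17 |
Completion: 10=1  11=17  12=14  13=6

8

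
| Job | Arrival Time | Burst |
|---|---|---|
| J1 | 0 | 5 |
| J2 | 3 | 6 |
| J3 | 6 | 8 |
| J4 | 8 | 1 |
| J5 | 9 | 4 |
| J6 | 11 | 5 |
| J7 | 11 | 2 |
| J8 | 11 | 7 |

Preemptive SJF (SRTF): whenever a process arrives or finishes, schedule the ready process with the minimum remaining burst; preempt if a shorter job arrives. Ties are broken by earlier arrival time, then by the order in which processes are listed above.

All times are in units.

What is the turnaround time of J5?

9

Schedule: | J1 0-5 | J2 5-8 | J4 8-9 | J2 9-12 | J7 12-14 | J5 14-18 | J6 18-23 | J8 23-30 | J3 30-38 |
Completion: J1=5  J2=12  J3=38  J4=9  J5=18  J6=23  J7=14  J8=30
Turnaround(J5) = completion − arrival = 18 − 9 = 9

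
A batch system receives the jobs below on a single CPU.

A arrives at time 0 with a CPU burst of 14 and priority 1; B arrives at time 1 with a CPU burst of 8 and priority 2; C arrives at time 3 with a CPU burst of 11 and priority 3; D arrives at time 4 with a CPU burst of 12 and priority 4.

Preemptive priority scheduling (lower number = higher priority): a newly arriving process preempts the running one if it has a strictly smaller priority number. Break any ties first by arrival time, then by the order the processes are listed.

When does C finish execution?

Gantt: | A 0-14 | B 14-22 | C 22-33 | D 33-45 |
Completion: A=14  B=22  C=33  D=45
Turnaround (C−A): A=14  B=21  C=30  D=41

33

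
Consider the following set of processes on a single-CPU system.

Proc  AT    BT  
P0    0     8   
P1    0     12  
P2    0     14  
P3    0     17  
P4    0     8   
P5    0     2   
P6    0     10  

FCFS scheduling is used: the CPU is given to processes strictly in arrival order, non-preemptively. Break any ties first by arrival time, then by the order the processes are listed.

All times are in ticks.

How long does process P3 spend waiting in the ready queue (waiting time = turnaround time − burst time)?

Gantt: | P0 0-8 | P1 8-20 | P2 20-34 | P3 34-51 | P4 51-59 | P5 59-61 | P6 61-71 |
Completion: P0=8  P1=20  P2=34  P3=51  P4=59  P5=61  P6=71
Waiting(P3) = turnaround − burst = 51 − 17 = 34

34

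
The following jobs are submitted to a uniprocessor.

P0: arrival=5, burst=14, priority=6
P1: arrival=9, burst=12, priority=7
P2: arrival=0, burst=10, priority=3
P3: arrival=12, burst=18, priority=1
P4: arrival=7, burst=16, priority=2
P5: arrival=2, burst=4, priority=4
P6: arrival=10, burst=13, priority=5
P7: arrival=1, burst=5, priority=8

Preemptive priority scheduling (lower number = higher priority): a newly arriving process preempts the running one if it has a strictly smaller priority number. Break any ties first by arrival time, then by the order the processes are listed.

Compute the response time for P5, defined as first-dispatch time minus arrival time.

Gantt: | P2 0-7 | P4 7-12 | P3 12-30 | P4 30-41 | P2 41-44 | P5 44-48 | P6 48-61 | P0 61-75 | P1 75-87 | P7 87-92 |
Completion: P0=75  P1=87  P2=44  P3=30  P4=41  P5=48  P6=61  P7=92
Response(P5) = first start − arrival = 44 − 2 = 42

42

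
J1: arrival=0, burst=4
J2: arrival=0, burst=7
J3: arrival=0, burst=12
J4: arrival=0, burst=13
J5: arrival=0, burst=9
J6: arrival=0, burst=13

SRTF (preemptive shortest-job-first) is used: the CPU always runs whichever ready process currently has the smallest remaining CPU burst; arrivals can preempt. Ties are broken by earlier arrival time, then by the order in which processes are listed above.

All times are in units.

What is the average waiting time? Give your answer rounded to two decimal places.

Gantt: | J1 0-4 | J2 4-11 | J5 11-20 | J3 20-32 | J4 32-45 | J6 45-58 |
Completion: J1=4  J2=11  J3=32  J4=45  J5=20  J6=58
Waiting times: J1=0, J2=4, J3=20, J4=32, J5=11, J6=45
Average waiting = (0+4+20+32+11+45) / 6 = 112/6 = 18.67

18.67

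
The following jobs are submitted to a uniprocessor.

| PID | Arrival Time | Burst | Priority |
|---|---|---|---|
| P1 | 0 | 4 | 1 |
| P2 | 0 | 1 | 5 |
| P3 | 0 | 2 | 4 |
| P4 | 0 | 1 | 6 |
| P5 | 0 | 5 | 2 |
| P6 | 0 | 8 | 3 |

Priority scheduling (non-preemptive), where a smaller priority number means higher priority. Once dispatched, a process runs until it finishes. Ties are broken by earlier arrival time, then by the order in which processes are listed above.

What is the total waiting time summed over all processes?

Schedule: | P1 0-4 | P5 4-9 | P6 9-17 | P3 17-19 | P2 19-20 | P4 20-21 |
Completion: P1=4  P2=20  P3=19  P4=21  P5=9  P6=17
Turnaround (C−A): P1=4  P2=20  P3=19  P4=21  P5=9  P6=17
Waiting = turnaround − burst: P1=0, P2=19, P3=17, P4=20, P5=4, P6=9
Total waiting = 0 + 19 + 17 + 20 + 4 + 9 = 69

69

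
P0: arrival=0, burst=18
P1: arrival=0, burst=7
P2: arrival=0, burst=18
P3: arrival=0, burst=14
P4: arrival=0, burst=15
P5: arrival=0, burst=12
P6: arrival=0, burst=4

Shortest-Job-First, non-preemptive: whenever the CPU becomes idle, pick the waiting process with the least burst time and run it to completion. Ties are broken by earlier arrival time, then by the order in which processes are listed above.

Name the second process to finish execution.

Timeline: | P6 0-4 | P1 4-11 | P5 11-23 | P3 23-37 | P4 37-52 | P0 52-70 | P2 70-88 |
Completion: P0=70  P1=11  P2=88  P3=37  P4=52  P5=23  P6=4
Turnaround (C−A): P0=70  P1=11  P2=88  P3=37  P4=52  P5=23  P6=4
Finish order: P6 → P1 → P5 → P3 → P4 → P0 → P2

P1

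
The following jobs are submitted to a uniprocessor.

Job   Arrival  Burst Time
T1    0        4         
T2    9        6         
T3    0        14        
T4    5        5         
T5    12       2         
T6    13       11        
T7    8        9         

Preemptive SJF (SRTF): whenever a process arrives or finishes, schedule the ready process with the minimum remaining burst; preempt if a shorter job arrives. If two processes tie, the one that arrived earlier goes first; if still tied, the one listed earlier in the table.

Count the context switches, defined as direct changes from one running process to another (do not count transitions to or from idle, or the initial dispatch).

8

Timeline: | T1 0-4 | T3 4-5 | T4 5-10 | T2 10-12 | T5 12-14 | T2 14-18 | T7 18-27 | T6 27-38 | T3 38-51 |
Completion: T1=4  T2=18  T3=51  T4=10  T5=14  T6=38  T7=27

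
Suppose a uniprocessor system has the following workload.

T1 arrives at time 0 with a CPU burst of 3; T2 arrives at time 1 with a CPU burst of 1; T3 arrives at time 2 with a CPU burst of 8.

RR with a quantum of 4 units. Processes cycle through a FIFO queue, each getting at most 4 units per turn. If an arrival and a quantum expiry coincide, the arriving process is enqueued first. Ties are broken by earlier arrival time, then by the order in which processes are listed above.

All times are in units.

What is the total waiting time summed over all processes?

Timeline: | T1 0-3 | T2 3-4 | T3 4-12 |
Completion: T1=3  T2=4  T3=12
Turnaround (C−A): T1=3  T2=3  T3=10
Waiting = turnaround − burst: T1=0, T2=2, T3=2
Total waiting = 0 + 2 + 2 = 4

4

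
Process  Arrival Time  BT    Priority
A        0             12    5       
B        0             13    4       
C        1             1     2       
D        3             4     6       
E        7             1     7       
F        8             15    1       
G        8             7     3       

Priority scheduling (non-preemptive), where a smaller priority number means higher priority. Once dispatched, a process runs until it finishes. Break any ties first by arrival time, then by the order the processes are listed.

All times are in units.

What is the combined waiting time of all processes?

179

Timeline: | B 0-13 | F 13-28 | C 28-29 | G 29-36 | A 36-48 | D 48-52 | E 52-53 |
Completion: A=48  B=13  C=29  D=52  E=53  F=28  G=36
Waiting = turnaround − burst: A=36, B=0, C=27, D=45, E=45, F=5, G=21
Total waiting = 36 + 0 + 27 + 45 + 45 + 5 + 21 = 179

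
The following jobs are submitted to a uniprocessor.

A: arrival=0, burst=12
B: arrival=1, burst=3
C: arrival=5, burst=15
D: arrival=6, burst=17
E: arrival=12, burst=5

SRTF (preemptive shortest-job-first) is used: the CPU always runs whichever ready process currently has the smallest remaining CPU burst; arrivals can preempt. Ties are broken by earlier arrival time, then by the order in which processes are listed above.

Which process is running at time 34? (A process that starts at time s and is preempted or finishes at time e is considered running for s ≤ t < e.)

C

Schedule: | A 0-1 | B 1-4 | A 4-15 | E 15-20 | C 20-35 | D 35-52 |
Completion: A=15  B=4  C=35  D=52  E=20
Turnaround (C−A): A=15  B=3  C=30  D=46  E=8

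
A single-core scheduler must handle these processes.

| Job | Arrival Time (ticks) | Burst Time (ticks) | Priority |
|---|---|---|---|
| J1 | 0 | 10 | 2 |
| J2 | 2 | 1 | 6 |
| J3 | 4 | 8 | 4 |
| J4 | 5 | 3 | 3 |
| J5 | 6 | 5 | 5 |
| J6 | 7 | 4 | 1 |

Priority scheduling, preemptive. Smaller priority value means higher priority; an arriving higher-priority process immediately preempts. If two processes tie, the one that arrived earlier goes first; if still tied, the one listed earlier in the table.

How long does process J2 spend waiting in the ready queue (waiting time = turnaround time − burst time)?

28

Schedule: | J1 0-7 | J6 7-11 | J1 11-14 | J4 14-17 | J3 17-25 | J5 25-30 | J2 30-31 |
Completion: J1=14  J2=31  J3=25  J4=17  J5=30  J6=11
Waiting(J2) = turnaround − burst = 29 − 1 = 28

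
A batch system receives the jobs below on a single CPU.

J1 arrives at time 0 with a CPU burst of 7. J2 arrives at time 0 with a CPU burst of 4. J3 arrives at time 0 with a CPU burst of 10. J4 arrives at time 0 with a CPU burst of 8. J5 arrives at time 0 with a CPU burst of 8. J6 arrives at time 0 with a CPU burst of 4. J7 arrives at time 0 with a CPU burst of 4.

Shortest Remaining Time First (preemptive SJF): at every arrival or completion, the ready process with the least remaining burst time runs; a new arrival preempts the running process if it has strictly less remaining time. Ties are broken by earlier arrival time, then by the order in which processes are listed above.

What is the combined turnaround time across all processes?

Schedule: | J2 0-4 | J6 4-8 | J7 8-12 | J1 12-19 | J4 19-27 | J5 27-35 | J3 35-45 |
Completion: J1=19  J2=4  J3=45  J4=27  J5=35  J6=8  J7=12
Turnaround (C−A): J1=19  J2=4  J3=45  J4=27  J5=35  J6=8  J7=12
Turnaround = completion − arrival: J1=19, J2=4, J3=45, J4=27, J5=35, J6=8, J7=12
Total turnaround = 19 + 4 + 45 + 27 + 35 + 8 + 12 = 150

150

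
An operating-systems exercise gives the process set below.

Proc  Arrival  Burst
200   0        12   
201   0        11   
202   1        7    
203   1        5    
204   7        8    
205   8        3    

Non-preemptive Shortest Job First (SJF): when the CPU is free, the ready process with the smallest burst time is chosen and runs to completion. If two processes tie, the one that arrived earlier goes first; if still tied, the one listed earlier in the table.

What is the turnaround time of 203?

Timeline: | 201 0-11 | 205 11-14 | 203 14-19 | 202 19-26 | 204 26-34 | 200 34-46 |
Completion: 200=46  201=11  202=26  203=19  204=34  205=14
Turnaround(203) = completion − arrival = 19 − 1 = 18

18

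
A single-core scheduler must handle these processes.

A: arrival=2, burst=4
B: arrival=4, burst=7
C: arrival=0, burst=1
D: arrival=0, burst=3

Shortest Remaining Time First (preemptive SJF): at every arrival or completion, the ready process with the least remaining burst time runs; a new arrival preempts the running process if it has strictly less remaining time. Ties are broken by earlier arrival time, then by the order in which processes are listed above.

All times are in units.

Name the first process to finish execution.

C

Schedule: | C 0-1 | D 1-4 | A 4-8 | B 8-15 |
Completion: A=8  B=15  C=1  D=4
Finish order: C → D → A → B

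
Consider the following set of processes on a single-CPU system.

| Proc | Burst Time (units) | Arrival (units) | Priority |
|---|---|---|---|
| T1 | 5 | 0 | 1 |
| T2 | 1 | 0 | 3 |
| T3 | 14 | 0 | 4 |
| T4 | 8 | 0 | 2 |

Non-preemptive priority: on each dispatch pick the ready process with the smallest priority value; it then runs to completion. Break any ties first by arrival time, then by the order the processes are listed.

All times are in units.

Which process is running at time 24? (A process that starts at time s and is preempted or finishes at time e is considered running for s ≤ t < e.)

T3

Timeline: | T1 0-5 | T4 5-13 | T2 13-14 | T3 14-28 |
Completion: T1=5  T2=14  T3=28  T4=13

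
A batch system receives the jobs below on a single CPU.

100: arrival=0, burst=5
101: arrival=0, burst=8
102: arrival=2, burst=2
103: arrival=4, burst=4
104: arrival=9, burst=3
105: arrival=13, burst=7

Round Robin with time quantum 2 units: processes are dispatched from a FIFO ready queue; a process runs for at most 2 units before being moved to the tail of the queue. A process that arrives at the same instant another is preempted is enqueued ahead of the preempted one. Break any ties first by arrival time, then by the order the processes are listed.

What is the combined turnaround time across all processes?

83

Gantt: | 100 0-2 | 101 2-4 | 102 4-6 | 100 6-8 | 103 8-10 | 101 10-12 | 100 12-13 | 104 13-15 | 103 15-17 | 101 17-19 | 105 19-21 | 104 21-22 | 101 22-24 | 105 24-29 |
Completion: 100=13  101=24  102=6  103=17  104=22  105=29
Turnaround = completion − arrival: 100=13, 101=24, 102=4, 103=13, 104=13, 105=16
Total turnaround = 13 + 24 + 4 + 13 + 13 + 16 = 83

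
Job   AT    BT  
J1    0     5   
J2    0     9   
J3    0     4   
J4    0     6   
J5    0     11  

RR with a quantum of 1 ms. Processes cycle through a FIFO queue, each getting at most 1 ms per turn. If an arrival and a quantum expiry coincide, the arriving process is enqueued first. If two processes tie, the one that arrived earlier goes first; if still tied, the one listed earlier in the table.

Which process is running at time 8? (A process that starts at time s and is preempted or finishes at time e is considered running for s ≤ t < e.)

Timeline: | J1 0-1 | J2 1-2 | J3 2-3 | J4 3-4 | J5 4-5 | J1 5-6 | J2 6-7 | J3 7-8 | J4 8-9 | J5 9-10 | J1 10-11 | J2 11-12 | J3 12-13 | J4 13-14 | J5 14-15 | J1 15-16 | J2 16-17 | J3 17-18 | J4 18-19 | J5 19-20 | J1 20-21 | J2 21-22 | J4 22-23 | J5 23-24 | J2 24-25 | J4 25-26 | J5 26-27 | J2 27-28 | J5 28-29 | J2 29-30 | J5 30-31 | J2 31-32 | J5 32-35 |
Completion: J1=21  J2=32  J3=18  J4=26  J5=35
Turnaround (C−A): J1=21  J2=32  J3=18  J4=26  J5=35

J4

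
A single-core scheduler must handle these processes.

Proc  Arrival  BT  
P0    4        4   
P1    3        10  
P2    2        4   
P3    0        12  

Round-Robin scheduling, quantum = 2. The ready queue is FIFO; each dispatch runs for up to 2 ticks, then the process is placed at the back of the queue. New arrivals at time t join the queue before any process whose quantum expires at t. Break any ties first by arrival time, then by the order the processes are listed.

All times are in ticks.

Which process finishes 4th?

Schedule: | P3 0-2 | P2 2-4 | P3 4-6 | P1 6-8 | P0 8-10 | P2 10-12 | P3 12-14 | P1 14-16 | P0 16-18 | P3 18-20 | P1 20-22 | P3 22-24 | P1 24-26 | P3 26-28 | P1 28-30 |
Completion: P0=18  P1=30  P2=12  P3=28
Finish order: P2 → P0 → P3 → P1

P1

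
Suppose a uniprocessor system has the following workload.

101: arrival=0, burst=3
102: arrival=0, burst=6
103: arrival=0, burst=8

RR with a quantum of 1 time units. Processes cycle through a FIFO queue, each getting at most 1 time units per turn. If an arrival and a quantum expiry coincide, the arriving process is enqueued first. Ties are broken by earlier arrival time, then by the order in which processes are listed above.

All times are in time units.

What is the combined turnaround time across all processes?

38

Gantt: | 101 0-1 | 102 1-2 | 103 2-3 | 101 3-4 | 102 4-5 | 103 5-6 | 101 6-7 | 102 7-8 | 103 8-9 | 102 9-10 | 103 10-11 | 102 11-12 | 103 12-13 | 102 13-14 | 103 14-17 |
Completion: 101=7  102=14  103=17
Turnaround (C−A): 101=7  102=14  103=17
Turnaround = completion − arrival: 101=7, 102=14, 103=17
Total turnaround = 7 + 14 + 17 = 38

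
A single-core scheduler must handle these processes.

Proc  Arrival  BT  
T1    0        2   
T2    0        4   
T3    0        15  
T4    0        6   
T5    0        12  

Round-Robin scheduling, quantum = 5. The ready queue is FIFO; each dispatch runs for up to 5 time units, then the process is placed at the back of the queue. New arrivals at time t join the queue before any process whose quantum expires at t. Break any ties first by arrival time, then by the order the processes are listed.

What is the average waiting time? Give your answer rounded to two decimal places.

Schedule: | T1 0-2 | T2 2-6 | T3 6-11 | T4 11-16 | T5 16-21 | T3 21-26 | T4 26-27 | T5 27-32 | T3 32-37 | T5 37-39 |
Completion: T1=2  T2=6  T3=37  T4=27  T5=39
Waiting times: T1=0, T2=2, T3=22, T4=21, T5=27
Average waiting = (0+2+22+21+27) / 5 = 72/5 = 14.40

14.40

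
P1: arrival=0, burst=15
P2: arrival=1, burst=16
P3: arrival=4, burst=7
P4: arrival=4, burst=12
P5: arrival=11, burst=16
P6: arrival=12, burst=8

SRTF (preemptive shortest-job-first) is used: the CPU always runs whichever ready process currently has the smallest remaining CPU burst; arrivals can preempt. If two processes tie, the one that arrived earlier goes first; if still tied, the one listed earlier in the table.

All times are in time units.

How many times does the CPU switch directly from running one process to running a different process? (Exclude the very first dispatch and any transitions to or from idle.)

Gantt: | P1 0-4 | P3 4-11 | P1 11-12 | P6 12-20 | P1 20-30 | P4 30-42 | P2 42-58 | P5 58-74 |
Completion: P1=30  P2=58  P3=11  P4=42  P5=74  P6=20
Turnaround (C−A): P1=30  P2=57  P3=7  P4=38  P5=63  P6=8

7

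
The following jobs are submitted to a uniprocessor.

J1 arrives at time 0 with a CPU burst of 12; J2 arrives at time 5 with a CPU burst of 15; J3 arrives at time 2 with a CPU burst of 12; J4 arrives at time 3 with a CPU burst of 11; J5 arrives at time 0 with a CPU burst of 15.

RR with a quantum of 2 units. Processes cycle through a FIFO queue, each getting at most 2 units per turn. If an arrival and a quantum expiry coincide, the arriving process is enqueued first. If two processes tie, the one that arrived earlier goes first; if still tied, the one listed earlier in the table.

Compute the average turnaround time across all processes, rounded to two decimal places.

Schedule: | J1 0-2 | J5 2-4 | J3 4-6 | J1 6-8 | J4 8-10 | J5 10-12 | J2 12-14 | J3 14-16 | J1 16-18 | J4 18-20 | J5 20-22 | J2 22-24 | J3 24-26 | J1 26-28 | J4 28-30 | J5 30-32 | J2 32-34 | J3 34-36 | J1 36-38 | J4 38-40 | J5 40-42 | J2 42-44 | J3 44-46 | J1 46-48 | J4 48-50 | J5 50-52 | J2 52-54 | J3 54-56 | J4 56-57 | J5 57-59 | J2 59-61 | J5 61-62 | J2 62-65 |
Completion: J1=48  J2=65  J3=56  J4=57  J5=62
Turnaround times: J1=48, J2=60, J3=54, J4=54, J5=62
Average turnaround = (48+60+54+54+62) / 5 = 278/5 = 55.60

55.60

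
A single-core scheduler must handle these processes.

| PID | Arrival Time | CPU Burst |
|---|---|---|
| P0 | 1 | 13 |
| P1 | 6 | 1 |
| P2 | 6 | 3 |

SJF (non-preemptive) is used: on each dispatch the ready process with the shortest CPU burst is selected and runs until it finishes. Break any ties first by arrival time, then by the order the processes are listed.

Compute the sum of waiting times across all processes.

17

Timeline: | idle 0-1 | P0 1-14 | P1 14-15 | P2 15-18 |
Completion: P0=14  P1=15  P2=18
Turnaround (C−A): P0=13  P1=9  P2=12
Waiting = turnaround − burst: P0=0, P1=8, P2=9
Total waiting = 0 + 8 + 9 = 17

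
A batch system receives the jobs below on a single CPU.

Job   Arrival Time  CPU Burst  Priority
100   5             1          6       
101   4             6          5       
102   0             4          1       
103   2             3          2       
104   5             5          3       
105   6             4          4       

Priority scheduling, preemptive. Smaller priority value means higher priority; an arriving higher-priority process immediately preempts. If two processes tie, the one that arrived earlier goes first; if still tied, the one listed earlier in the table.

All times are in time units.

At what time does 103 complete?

Schedule: | 102 0-4 | 103 4-7 | 104 7-12 | 105 12-16 | 101 16-22 | 100 22-23 |
Completion: 100=23  101=22  102=4  103=7  104=12  105=16
Turnaround (C−A): 100=18  101=18  102=4  103=5  104=7  105=10

7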